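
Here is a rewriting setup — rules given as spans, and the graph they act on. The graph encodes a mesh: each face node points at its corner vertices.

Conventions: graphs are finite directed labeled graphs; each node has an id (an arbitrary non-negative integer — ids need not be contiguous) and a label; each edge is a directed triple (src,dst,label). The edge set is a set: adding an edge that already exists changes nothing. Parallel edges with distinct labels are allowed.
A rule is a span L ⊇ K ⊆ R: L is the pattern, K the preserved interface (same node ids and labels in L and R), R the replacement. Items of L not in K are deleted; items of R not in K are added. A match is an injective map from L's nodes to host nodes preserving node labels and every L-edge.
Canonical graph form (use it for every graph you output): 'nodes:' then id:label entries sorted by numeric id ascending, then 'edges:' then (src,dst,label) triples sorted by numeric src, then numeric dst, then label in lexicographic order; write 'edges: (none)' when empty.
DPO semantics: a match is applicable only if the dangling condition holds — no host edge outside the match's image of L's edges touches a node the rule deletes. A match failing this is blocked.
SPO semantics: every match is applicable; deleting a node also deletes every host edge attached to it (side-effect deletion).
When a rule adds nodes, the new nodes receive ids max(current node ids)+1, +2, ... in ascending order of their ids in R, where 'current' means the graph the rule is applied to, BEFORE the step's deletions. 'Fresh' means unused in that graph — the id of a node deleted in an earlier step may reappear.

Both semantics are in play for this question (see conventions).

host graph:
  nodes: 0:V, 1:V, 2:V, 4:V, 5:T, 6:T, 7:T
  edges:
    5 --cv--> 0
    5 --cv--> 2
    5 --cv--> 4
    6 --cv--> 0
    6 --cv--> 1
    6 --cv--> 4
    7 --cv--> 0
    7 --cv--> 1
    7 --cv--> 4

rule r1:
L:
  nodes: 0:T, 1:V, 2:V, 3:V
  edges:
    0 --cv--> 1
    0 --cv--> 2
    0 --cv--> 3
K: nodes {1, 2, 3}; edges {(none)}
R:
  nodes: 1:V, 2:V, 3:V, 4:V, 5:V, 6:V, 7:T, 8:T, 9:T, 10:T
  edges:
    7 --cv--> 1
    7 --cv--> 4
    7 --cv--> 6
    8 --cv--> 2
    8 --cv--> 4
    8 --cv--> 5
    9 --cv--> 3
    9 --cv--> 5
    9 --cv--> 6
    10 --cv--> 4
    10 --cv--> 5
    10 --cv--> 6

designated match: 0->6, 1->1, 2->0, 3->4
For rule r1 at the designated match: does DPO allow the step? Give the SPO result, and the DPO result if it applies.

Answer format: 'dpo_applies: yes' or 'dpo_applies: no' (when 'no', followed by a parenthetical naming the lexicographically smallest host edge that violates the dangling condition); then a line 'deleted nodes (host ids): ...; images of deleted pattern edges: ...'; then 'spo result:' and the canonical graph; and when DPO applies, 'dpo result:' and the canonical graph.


dpo_applies: yes
deleted nodes (host ids): 6; images of deleted pattern edges: (6,0,cv); (6,1,cv); (6,4,cv)
spo result:
nodes: 0:V, 1:V, 2:V, 4:V, 5:T, 7:T, 8:V, 9:V, 10:V, 11:T, 12:T, 13:T, 14:T
edges: (5,0,cv); (5,2,cv); (5,4,cv); (7,0,cv); (7,1,cv); (7,4,cv); (11,1,cv); (11,8,cv); (11,10,cv); (12,0,cv); (12,8,cv); (12,9,cv); (13,4,cv); (13,9,cv); (13,10,cv); (14,8,cv); (14,9,cv); (14,10,cv)
dpo result:
nodes: 0:V, 1:V, 2:V, 4:V, 5:T, 7:T, 8:V, 9:V, 10:V, 11:T, 12:T, 13:T, 14:T
edges: (5,0,cv); (5,2,cv); (5,4,cv); (7,0,cv); (7,1,cv); (7,4,cv); (11,1,cv); (11,8,cv); (11,10,cv); (12,0,cv); (12,8,cv); (12,9,cv); (13,4,cv); (13,9,cv); (13,10,cv); (14,8,cv); (14,9,cv); (14,10,cv)


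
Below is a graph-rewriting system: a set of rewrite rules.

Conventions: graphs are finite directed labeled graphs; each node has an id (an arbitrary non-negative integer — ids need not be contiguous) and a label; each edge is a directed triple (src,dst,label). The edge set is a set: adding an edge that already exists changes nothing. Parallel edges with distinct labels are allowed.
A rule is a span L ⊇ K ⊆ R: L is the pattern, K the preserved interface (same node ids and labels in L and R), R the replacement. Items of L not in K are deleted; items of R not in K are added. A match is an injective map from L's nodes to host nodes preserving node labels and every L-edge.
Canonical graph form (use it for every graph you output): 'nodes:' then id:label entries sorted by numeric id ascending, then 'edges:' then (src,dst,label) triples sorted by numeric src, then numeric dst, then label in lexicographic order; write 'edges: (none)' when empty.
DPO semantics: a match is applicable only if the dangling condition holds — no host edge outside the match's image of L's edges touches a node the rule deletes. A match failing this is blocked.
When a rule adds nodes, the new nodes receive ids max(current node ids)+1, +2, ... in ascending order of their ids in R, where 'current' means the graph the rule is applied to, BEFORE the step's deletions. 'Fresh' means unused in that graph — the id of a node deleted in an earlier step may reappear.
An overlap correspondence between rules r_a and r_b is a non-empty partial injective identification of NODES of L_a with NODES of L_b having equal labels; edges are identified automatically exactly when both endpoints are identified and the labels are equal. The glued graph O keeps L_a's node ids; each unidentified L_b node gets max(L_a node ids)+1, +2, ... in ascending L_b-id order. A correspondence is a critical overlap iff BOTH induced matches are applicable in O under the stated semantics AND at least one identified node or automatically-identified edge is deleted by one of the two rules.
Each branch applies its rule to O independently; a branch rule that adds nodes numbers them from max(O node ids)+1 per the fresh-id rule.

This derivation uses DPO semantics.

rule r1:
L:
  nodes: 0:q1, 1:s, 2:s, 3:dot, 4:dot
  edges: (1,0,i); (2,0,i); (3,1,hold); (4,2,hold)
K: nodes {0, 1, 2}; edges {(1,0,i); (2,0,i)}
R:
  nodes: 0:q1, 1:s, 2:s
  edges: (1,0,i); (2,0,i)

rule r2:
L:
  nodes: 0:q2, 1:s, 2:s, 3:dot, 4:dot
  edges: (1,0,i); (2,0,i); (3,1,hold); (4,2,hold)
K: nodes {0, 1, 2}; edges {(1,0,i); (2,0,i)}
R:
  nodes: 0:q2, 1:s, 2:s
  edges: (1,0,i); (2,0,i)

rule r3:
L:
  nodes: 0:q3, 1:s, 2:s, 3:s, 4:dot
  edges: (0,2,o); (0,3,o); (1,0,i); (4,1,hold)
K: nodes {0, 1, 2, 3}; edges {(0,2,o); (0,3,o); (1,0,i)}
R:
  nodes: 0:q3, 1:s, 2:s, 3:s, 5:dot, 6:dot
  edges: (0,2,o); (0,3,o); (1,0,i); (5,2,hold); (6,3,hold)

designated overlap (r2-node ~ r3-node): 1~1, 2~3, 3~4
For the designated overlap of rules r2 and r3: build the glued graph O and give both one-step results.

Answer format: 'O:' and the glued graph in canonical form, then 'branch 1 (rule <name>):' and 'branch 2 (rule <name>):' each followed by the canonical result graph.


O:
nodes: 0:q2, 1:s, 2:s, 3:dot, 4:dot, 5:q3, 6:s
edges: (1,0,i); (1,5,i); (2,0,i); (3,1,hold); (4,2,hold); (5,2,o); (5,6,o)
branch 1 (rule r2):
nodes: 0:q2, 1:s, 2:s, 5:q3, 6:s
edges: (1,0,i); (1,5,i); (2,0,i); (5,2,o); (5,6,o)
branch 2 (rule r3):
nodes: 0:q2, 1:s, 2:s, 4:dot, 5:q3, 6:s, 7:dot, 8:dot
edges: (1,0,i); (1,5,i); (2,0,i); (4,2,hold); (5,2,o); (5,6,o); (7,6,hold); (8,2,hold)


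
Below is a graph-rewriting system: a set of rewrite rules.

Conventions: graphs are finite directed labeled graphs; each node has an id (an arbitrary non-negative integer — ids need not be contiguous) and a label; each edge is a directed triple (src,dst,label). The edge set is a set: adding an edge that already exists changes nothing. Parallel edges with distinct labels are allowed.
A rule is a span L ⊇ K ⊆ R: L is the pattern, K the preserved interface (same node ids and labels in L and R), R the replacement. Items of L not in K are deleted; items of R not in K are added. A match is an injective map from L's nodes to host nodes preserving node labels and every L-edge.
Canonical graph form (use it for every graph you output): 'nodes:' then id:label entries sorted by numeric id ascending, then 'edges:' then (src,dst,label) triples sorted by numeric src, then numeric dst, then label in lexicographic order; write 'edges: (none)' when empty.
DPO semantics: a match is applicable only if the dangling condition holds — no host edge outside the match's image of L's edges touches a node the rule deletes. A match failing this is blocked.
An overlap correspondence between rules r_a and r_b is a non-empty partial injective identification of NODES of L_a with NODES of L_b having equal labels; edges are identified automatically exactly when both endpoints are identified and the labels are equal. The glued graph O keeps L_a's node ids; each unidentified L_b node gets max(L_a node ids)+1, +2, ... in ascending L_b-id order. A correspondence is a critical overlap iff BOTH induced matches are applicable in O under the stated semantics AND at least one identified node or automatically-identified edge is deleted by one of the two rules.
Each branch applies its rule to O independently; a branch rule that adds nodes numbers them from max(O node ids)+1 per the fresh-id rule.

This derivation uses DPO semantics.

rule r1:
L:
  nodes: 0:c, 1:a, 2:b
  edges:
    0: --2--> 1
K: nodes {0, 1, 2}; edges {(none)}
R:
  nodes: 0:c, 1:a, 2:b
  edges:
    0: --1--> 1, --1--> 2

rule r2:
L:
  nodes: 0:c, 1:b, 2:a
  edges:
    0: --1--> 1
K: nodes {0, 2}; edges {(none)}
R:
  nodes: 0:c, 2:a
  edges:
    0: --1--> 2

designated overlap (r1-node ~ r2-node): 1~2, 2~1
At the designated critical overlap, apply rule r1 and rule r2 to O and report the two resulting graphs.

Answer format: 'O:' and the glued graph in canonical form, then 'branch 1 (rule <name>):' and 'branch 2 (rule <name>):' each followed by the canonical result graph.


O:
nodes: 0:c, 1:a, 2:b, 3:c
edges: (0,1,2); (3,2,1)
branch 1 (rule r1):
nodes: 0:c, 1:a, 2:b, 3:c
edges: (0,1,1); (0,2,1); (3,2,1)
branch 2 (rule r2):
nodes: 0:c, 1:a, 3:c
edges: (0,1,2); (3,1,1)


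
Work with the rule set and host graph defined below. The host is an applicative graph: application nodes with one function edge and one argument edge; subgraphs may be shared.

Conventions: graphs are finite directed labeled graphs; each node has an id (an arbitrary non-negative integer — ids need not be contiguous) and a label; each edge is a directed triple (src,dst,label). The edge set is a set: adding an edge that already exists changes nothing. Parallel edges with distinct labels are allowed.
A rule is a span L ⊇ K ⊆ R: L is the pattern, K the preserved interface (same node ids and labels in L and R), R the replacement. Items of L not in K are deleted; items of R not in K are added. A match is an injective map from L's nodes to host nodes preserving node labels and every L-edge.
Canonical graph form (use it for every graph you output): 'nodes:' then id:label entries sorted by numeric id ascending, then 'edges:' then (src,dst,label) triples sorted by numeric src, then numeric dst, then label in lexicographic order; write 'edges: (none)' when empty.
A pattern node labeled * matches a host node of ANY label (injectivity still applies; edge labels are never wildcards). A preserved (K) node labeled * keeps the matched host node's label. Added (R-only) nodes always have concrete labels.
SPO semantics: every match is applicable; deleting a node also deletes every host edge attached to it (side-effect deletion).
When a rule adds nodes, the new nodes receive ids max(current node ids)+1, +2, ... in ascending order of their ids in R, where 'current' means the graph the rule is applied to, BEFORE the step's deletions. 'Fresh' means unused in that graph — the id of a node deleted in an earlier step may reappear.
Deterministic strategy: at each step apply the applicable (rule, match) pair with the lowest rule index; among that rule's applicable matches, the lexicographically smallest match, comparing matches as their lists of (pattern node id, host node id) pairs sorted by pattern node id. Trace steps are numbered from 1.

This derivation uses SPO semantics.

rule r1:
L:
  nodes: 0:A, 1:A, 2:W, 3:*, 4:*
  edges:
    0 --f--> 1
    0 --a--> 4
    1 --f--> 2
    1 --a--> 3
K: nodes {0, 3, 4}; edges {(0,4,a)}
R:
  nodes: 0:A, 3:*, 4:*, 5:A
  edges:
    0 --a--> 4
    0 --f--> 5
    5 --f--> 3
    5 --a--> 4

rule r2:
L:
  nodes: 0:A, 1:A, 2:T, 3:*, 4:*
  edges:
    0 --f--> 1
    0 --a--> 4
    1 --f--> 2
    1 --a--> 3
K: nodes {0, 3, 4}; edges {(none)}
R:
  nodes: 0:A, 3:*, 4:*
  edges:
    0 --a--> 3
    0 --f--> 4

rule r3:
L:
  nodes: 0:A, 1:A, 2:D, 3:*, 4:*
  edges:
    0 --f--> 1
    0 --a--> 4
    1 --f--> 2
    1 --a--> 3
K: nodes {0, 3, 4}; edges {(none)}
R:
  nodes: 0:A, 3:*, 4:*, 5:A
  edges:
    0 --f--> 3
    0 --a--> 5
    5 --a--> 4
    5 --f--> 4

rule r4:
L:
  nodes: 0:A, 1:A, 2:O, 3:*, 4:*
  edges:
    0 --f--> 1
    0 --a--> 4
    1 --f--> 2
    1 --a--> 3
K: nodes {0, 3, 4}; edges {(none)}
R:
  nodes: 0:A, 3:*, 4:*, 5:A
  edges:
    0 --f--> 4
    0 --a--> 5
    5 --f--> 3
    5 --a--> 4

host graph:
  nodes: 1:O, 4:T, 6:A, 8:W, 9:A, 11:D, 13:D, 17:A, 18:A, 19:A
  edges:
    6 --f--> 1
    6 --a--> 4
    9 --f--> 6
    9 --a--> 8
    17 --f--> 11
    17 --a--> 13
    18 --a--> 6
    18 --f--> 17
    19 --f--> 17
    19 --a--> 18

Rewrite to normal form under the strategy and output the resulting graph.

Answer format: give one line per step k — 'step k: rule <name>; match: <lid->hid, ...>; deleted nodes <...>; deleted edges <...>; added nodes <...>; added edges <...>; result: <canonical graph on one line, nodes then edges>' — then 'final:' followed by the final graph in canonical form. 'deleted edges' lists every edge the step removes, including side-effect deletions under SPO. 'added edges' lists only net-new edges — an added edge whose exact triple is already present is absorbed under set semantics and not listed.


step 1: rule r3; match: 0->18, 1->17, 2->11, 3->13, 4->6; deleted nodes 11, 17; deleted edges (17,11,f); (17,13,a); (18,6,a); (18,17,f); (19,17,f); added nodes 20; added edges (18,13,f); (18,20,a); (20,6,a); (20,6,f); result: nodes: 1:O, 4:T, 6:A, 8:W, 9:A, 13:D, 18:A, 19:A, 20:A edges: (6,1,f); (6,4,a); (9,6,f); (9,8,a); (18,13,f); (18,20,a); (19,18,a); (20,6,a); (20,6,f)
step 2: rule r4; match: 0->9, 1->6, 2->1, 3->4, 4->8; deleted nodes 1, 6; deleted edges (6,1,f); (6,4,a); (9,6,f); (9,8,a); (20,6,a); (20,6,f); added nodes 21; added edges (9,8,f); (9,21,a); (21,4,f); (21,8,a); result: nodes: 4:T, 8:W, 9:A, 13:D, 18:A, 19:A, 20:A, 21:A edges: (9,8,f); (9,21,a); (18,13,f); (18,20,a); (19,18,a); (21,4,f); (21,8,a)
final:
nodes: 4:T, 8:W, 9:A, 13:D, 18:A, 19:A, 20:A, 21:A
edges: (9,8,f); (9,21,a); (18,13,f); (18,20,a); (19,18,a); (21,4,f); (21,8,a)


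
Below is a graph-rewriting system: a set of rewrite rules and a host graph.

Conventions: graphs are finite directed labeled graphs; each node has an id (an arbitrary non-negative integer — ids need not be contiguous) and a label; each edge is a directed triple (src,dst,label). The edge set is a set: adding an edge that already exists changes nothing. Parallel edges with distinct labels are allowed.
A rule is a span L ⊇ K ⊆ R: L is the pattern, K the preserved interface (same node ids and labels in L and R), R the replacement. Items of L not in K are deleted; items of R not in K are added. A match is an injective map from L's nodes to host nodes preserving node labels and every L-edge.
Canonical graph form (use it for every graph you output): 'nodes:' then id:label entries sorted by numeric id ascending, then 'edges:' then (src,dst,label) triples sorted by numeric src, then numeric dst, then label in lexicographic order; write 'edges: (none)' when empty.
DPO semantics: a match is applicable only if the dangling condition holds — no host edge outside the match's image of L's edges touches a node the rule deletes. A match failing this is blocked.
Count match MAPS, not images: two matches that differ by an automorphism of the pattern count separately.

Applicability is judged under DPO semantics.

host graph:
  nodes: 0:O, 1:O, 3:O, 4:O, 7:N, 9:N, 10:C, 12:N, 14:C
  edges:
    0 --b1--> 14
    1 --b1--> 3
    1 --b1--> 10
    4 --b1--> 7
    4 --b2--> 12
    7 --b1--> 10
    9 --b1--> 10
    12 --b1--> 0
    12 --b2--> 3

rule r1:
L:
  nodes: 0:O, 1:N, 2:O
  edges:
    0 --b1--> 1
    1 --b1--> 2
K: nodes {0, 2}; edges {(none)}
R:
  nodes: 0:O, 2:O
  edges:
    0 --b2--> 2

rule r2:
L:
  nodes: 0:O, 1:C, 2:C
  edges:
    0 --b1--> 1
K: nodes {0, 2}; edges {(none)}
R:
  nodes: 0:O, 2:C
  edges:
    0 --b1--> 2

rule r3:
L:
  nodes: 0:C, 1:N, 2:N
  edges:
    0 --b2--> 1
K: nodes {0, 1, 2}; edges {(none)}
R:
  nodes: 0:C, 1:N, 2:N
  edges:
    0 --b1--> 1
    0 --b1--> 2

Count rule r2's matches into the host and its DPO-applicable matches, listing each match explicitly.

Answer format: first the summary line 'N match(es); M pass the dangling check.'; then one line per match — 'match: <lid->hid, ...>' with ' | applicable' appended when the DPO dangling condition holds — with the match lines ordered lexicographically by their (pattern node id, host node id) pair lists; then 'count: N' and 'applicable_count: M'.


2 match(es); 1 pass the dangling check.
match: 0->0, 1->14, 2->10 | applicable
match: 0->1, 1->10, 2->14
count: 2
applicable_count: 1


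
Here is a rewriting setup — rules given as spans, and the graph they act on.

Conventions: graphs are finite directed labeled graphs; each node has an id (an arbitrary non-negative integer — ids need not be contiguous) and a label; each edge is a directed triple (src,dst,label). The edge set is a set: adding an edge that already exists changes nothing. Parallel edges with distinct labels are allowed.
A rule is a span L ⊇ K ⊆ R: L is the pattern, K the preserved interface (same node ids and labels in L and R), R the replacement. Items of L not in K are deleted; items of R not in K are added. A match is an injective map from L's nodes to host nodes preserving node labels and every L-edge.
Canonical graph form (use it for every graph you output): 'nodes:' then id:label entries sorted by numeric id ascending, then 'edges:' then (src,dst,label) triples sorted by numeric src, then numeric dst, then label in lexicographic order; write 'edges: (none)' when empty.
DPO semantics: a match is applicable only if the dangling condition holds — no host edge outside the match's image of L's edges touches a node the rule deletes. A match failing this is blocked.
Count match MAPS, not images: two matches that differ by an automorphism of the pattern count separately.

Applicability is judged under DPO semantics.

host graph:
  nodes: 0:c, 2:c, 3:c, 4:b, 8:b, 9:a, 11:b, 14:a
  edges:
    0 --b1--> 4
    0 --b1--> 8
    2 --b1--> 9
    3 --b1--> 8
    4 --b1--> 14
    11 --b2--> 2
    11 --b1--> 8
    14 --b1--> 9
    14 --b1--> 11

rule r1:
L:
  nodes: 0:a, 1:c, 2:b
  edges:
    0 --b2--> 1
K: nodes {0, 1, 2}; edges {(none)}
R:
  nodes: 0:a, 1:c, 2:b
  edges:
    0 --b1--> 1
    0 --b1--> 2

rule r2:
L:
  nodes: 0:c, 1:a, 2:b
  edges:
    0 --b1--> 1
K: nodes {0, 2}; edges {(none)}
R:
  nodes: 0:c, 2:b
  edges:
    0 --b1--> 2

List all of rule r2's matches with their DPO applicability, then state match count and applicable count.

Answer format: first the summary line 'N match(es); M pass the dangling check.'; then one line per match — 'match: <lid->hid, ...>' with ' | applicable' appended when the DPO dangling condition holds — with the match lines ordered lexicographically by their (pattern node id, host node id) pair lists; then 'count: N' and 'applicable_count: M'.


3 match(es); 0 pass the dangling check.
match: 0->2, 1->9, 2->4
match: 0->2, 1->9, 2->8
match: 0->2, 1->9, 2->11
count: 3
applicable_count: 0


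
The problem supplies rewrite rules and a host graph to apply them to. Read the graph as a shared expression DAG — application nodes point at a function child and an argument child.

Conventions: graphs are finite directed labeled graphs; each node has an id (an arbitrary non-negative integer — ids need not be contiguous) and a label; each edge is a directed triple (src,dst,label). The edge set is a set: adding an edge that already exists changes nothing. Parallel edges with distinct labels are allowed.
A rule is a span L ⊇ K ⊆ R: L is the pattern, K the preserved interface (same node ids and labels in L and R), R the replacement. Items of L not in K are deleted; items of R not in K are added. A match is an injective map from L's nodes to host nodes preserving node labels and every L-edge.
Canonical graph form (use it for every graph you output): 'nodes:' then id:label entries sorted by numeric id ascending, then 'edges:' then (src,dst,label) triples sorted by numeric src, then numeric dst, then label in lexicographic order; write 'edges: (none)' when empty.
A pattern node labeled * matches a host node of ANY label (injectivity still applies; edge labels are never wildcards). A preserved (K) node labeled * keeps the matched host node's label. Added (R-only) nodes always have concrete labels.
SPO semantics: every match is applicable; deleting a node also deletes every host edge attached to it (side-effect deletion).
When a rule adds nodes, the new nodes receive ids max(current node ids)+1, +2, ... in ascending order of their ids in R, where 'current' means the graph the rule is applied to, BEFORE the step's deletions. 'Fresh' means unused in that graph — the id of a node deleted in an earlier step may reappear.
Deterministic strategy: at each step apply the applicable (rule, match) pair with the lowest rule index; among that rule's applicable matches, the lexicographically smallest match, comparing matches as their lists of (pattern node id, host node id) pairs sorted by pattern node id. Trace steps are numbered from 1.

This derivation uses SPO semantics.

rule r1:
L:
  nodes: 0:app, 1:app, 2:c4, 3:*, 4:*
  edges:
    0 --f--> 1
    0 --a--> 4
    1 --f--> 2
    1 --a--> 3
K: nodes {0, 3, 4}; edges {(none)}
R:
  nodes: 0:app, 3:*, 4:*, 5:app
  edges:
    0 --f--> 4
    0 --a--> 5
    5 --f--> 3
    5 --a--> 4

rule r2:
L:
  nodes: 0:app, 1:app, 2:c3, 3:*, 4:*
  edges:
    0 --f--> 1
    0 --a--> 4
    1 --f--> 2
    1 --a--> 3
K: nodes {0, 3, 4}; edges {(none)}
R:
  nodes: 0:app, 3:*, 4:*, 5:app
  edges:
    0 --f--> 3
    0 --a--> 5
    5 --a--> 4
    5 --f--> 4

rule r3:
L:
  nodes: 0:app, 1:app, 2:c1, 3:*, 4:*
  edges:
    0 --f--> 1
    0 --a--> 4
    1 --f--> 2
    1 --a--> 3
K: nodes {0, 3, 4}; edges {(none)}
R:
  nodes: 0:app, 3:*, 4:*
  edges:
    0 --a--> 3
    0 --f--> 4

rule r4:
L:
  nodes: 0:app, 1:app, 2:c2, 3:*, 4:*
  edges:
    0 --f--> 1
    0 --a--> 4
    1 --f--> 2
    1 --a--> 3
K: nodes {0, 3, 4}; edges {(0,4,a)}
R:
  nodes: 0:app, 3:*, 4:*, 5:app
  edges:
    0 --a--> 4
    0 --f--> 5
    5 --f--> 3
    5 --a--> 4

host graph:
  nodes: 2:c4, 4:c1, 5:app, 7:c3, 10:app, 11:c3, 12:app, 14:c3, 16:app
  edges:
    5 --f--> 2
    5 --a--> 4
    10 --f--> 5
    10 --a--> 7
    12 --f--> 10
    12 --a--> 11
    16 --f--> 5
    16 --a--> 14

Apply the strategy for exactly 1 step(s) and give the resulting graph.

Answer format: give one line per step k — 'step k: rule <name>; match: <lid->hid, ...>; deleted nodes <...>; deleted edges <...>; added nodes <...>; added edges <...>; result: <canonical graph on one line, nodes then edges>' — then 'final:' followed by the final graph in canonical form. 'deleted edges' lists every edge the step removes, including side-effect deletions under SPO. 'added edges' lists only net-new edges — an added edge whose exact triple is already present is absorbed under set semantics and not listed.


step 1: rule r1; match: 0->10, 1->5, 2->2, 3->4, 4->7; deleted nodes 2, 5; deleted edges (5,2,f); (5,4,a); (10,5,f); (10,7,a); (16,5,f); added nodes 17; added edges (10,7,f); (10,17,a); (17,4,f); (17,7,a); result: nodes: 4:c1, 7:c3, 10:app, 11:c3, 12:app, 14:c3, 16:app, 17:app edges: (10,7,f); (10,17,a); (12,10,f); (12,11,a); (16,14,a); (17,4,f); (17,7,a)
final:
nodes: 4:c1, 7:c3, 10:app, 11:c3, 12:app, 14:c3, 16:app, 17:app
edges: (10,7,f); (10,17,a); (12,10,f); (12,11,a); (16,14,a); (17,4,f); (17,7,a)


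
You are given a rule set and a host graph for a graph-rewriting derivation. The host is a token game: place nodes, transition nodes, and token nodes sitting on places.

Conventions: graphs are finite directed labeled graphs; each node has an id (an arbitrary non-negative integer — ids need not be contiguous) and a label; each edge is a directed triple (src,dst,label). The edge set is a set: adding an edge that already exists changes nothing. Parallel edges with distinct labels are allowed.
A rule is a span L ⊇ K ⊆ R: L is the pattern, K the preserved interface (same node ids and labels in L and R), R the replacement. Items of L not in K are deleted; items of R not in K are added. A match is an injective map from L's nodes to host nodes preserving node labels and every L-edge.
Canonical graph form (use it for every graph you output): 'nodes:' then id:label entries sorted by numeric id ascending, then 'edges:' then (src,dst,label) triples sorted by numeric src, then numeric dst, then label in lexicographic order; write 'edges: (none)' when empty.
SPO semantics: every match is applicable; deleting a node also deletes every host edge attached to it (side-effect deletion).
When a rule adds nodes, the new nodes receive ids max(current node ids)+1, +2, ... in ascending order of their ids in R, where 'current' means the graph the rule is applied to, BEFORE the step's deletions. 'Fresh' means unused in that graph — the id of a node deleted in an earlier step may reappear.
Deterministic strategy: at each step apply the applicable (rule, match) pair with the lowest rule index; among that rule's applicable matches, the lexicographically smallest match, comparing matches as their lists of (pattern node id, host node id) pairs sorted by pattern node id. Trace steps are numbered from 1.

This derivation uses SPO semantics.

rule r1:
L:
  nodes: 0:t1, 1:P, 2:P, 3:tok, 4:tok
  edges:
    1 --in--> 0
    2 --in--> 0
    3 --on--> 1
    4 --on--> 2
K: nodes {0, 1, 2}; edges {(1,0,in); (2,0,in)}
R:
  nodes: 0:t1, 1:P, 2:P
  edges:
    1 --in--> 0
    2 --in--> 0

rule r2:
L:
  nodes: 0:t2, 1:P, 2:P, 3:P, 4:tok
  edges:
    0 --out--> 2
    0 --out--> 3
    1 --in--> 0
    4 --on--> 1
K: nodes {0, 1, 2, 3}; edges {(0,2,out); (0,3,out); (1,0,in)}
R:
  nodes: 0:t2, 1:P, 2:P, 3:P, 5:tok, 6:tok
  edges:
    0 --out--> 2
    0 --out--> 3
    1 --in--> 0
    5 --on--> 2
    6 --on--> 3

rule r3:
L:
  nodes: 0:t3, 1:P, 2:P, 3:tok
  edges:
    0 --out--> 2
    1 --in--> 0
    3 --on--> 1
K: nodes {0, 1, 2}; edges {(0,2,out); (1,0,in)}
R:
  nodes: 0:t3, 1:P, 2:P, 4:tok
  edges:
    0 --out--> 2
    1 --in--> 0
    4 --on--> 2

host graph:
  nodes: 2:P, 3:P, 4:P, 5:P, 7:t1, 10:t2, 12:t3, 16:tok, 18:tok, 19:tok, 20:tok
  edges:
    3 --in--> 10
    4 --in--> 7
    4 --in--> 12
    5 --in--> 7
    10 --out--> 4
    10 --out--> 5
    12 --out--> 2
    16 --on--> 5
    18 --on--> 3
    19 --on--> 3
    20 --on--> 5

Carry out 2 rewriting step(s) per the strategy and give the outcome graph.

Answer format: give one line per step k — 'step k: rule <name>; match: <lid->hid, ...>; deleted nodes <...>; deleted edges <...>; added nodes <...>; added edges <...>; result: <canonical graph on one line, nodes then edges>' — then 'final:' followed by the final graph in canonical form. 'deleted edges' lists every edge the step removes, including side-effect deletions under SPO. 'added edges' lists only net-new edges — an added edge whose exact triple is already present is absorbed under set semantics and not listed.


step 1: rule r2; match: 0->10, 1->3, 2->4, 3->5, 4->18; deleted nodes 18; deleted edges (18,3,on); added nodes 21, 22; added edges (21,4,on); (22,5,on); result: nodes: 2:P, 3:P, 4:P, 5:P, 7:t1, 10:t2, 12:t3, 16:tok, 19:tok, 20:tok, 21:tok, 22:tok edges: (3,10,in); (4,7,in); (4,12,in); (5,7,in); (10,4,out); (10,5,out); (12,2,out); (16,5,on); (19,3,on); (20,5,on); (21,4,on); (22,5,on)
step 2: rule r1; match: 0->7, 1->4, 2->5, 3->21, 4->16; deleted nodes 16, 21; deleted edges (16,5,on); (21,4,on); added nodes (none); added edges (none); result: nodes: 2:P, 3:P, 4:P, 5:P, 7:t1, 10:t2, 12:t3, 19:tok, 20:tok, 22:tok edges: (3,10,in); (4,7,in); (4,12,in); (5,7,in); (10,4,out); (10,5,out); (12,2,out); (19,3,on); (20,5,on); (22,5,on)
final:
nodes: 2:P, 3:P, 4:P, 5:P, 7:t1, 10:t2, 12:t3, 19:tok, 20:tok, 22:tok
edges: (3,10,in); (4,7,in); (4,12,in); (5,7,in); (10,4,out); (10,5,out); (12,2,out); (19,3,on); (20,5,on); (22,5,on)


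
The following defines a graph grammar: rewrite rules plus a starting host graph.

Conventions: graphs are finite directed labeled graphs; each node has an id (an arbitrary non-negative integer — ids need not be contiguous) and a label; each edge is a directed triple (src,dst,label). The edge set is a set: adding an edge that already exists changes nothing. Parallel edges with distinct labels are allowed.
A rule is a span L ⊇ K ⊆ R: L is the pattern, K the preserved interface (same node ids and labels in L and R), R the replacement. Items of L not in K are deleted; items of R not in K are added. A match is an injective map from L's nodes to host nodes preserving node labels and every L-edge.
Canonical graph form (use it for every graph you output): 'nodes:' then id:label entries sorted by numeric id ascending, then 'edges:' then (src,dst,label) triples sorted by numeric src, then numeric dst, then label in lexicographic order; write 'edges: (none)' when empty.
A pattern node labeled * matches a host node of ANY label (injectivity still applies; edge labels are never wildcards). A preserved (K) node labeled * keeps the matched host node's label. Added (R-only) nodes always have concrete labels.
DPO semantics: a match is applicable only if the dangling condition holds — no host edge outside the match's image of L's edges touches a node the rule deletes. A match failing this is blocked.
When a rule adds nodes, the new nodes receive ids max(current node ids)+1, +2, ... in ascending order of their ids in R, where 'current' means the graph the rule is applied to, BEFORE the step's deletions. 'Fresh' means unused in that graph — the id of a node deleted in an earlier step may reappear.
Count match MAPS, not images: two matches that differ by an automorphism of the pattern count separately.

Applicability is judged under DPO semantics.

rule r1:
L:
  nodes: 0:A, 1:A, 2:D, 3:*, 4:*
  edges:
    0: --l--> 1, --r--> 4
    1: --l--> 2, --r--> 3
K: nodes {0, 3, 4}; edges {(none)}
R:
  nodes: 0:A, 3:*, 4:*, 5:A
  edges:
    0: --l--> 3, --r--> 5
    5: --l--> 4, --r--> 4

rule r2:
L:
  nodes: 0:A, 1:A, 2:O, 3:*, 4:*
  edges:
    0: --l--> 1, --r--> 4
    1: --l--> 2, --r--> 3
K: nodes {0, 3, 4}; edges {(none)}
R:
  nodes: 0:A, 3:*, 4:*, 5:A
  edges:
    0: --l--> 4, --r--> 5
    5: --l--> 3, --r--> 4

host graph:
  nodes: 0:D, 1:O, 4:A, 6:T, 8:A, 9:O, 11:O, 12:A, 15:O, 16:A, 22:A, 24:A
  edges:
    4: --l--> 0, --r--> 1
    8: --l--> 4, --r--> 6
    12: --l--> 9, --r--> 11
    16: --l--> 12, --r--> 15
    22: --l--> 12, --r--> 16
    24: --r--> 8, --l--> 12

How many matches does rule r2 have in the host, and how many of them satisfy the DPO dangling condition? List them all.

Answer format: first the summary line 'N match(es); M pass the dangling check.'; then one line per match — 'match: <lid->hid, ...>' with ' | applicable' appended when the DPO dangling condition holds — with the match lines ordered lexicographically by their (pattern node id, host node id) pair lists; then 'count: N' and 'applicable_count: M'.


3 match(es); 0 pass the dangling check.
match: 0->16, 1->12, 2->9, 3->11, 4->15
match: 0->22, 1->12, 2->9, 3->11, 4->16
match: 0->24, 1->12, 2->9, 3->11, 4->8
count: 3
applicable_count: 0


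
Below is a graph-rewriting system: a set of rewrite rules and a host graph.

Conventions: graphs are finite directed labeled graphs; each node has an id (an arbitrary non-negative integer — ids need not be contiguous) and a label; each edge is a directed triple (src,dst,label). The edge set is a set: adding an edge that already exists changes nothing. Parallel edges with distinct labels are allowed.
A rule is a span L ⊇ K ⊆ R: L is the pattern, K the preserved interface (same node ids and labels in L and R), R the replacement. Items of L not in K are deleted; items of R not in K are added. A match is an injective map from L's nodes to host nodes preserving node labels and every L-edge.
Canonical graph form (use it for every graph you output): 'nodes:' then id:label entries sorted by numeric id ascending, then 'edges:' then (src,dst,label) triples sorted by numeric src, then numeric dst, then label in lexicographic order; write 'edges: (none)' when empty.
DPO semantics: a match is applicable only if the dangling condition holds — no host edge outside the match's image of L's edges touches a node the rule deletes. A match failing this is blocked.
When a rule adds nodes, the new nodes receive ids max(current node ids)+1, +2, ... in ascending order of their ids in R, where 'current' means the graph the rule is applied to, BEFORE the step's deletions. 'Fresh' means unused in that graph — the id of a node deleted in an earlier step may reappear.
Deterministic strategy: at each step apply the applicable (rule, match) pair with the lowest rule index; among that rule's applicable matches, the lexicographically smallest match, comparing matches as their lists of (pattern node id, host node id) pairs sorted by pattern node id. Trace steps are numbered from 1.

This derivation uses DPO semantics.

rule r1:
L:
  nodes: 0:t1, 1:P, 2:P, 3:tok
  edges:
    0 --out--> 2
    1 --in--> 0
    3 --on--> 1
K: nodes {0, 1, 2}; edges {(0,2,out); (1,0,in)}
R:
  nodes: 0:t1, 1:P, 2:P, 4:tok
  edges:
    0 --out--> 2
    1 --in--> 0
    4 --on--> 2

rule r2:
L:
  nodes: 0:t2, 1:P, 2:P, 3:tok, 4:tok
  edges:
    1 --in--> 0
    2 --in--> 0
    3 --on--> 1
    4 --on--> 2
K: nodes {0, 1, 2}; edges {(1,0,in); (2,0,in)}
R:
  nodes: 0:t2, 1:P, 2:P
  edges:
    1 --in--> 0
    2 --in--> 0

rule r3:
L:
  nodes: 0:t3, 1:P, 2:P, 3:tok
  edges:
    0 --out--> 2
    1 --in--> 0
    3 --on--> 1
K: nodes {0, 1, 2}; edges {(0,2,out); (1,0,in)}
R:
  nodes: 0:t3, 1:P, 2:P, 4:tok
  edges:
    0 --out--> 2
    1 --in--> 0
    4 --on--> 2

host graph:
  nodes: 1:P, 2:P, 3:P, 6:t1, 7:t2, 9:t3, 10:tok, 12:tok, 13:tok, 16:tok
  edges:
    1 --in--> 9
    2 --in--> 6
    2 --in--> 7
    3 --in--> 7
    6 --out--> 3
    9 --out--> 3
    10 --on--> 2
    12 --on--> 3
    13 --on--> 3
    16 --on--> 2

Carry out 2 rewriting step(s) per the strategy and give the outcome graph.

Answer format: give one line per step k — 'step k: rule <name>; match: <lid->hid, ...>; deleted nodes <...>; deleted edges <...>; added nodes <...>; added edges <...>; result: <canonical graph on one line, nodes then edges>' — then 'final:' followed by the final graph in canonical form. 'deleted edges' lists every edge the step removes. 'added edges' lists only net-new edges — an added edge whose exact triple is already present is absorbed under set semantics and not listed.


step 1: rule r1; match: 0->6, 1->2, 2->3, 3->10; deleted nodes 10; deleted edges (10,2,on); added nodes 17; added edges (17,3,on); result: nodes: 1:P, 2:P, 3:P, 6:t1, 7:t2, 9:t3, 12:tok, 13:tok, 16:tok, 17:tok edges: (1,9,in); (2,6,in); (2,7,in); (3,7,in); (6,3,out); (9,3,out); (12,3,on); (13,3,on); (16,2,on); (17,3,on)
step 2: rule r1; match: 0->6, 1->2, 2->3, 3->16; deleted nodes 16; deleted edges (16,2,on); added nodes 18; added edges (18,3,on); result: nodes: 1:P, 2:P, 3:P, 6:t1, 7:t2, 9:t3, 12:tok, 13:tok, 17:tok, 18:tok edges: (1,9,in); (2,6,in); (2,7,in); (3,7,in); (6,3,out); (9,3,out); (12,3,on); (13,3,on); (17,3,on); (18,3,on)
final:
nodes: 1:P, 2:P, 3:P, 6:t1, 7:t2, 9:t3, 12:tok, 13:tok, 17:tok, 18:tok
edges: (1,9,in); (2,6,in); (2,7,in); (3,7,in); (6,3,out); (9,3,out); (12,3,on); (13,3,on); (17,3,on); (18,3,on)


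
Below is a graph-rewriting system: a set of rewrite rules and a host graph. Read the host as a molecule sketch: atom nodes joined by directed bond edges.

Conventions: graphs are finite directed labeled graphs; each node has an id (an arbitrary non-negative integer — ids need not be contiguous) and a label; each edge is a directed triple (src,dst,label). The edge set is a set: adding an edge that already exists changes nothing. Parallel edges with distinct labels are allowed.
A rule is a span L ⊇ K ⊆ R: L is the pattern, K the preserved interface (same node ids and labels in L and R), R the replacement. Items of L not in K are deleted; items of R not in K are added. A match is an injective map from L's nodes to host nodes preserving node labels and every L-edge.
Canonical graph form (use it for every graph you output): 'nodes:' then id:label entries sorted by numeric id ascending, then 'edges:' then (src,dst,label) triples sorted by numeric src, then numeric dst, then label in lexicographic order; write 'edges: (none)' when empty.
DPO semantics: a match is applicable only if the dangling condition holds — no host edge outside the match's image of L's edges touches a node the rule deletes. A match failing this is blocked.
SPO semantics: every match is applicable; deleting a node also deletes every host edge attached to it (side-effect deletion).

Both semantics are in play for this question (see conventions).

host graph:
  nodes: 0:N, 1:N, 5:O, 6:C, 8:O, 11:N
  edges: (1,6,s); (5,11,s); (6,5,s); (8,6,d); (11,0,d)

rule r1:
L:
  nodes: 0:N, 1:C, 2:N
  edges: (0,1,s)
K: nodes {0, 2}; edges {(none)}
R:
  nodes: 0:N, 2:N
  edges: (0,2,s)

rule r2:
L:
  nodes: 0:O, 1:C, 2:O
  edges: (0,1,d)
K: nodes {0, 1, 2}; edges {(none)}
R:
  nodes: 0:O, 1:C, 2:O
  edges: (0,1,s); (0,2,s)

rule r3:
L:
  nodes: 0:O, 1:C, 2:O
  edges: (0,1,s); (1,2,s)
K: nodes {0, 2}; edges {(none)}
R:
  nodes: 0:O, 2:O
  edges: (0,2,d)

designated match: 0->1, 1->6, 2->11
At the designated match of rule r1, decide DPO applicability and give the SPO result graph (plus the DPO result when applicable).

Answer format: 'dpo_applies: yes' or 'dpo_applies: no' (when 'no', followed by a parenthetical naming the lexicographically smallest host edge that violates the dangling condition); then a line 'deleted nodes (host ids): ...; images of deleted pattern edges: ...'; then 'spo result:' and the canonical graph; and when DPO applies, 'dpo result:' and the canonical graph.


dpo_applies: no
(the rule deletes node 6, which keeps host edge (6,5,s) outside the match image — the dangling condition fails, DPO blocks; SPO proceeds and side-deletes such edges)
deleted nodes (host ids): 6; images of deleted pattern edges: (1,6,s)
spo result:
nodes: 0:N, 1:N, 5:O, 8:O, 11:N
edges: (1,11,s); (5,11,s); (11,0,d)


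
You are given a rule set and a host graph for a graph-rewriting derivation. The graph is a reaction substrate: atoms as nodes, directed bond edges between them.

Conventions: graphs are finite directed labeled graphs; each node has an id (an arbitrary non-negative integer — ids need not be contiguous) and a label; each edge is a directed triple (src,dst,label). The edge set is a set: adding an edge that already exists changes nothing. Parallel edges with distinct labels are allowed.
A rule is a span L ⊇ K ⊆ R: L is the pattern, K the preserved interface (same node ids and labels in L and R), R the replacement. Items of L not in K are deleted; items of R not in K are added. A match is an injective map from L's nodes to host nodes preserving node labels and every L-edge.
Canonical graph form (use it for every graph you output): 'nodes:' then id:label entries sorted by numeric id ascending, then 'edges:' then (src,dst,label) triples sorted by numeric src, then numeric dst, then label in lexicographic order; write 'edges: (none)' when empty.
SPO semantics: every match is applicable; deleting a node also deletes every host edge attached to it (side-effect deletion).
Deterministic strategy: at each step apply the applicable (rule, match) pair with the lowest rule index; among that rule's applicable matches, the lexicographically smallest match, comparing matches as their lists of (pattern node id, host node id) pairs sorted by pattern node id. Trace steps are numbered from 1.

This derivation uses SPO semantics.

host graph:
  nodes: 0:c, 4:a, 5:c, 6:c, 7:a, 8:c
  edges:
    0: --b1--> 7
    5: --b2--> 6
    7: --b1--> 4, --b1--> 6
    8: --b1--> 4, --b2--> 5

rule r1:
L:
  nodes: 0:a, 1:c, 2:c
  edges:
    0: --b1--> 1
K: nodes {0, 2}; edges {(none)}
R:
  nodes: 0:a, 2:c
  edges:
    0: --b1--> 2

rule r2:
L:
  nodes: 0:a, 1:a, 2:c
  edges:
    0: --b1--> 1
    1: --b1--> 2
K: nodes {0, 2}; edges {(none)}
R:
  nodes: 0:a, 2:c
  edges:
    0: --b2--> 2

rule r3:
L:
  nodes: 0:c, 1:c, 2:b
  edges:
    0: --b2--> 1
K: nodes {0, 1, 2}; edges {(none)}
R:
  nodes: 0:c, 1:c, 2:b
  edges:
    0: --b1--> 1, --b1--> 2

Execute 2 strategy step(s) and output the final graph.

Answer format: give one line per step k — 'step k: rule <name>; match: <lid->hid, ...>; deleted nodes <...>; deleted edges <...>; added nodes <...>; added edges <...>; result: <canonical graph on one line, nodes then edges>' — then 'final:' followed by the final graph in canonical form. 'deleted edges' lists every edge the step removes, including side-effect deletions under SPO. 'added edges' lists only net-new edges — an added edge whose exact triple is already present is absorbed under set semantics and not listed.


step 1: rule r1; match: 0->7, 1->6, 2->0; deleted nodes 6; deleted edges (5,6,b2); (7,6,b1); added nodes (none); added edges (7,0,b1); result: nodes: 0:c, 4:a, 5:c, 7:a, 8:c edges: (0,7,b1); (7,0,b1); (7,4,b1); (8,4,b1); (8,5,b2)
step 2: rule r1; match: 0->7, 1->0, 2->5; deleted nodes 0; deleted edges (0,7,b1); (7,0,b1); added nodes (none); added edges (7,5,b1); result: nodes: 4:a, 5:c, 7:a, 8:c edges: (7,4,b1); (7,5,b1); (8,4,b1); (8,5,b2)
final:
nodes: 4:a, 5:c, 7:a, 8:c
edges: (7,4,b1); (7,5,b1); (8,4,b1); (8,5,b2)
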